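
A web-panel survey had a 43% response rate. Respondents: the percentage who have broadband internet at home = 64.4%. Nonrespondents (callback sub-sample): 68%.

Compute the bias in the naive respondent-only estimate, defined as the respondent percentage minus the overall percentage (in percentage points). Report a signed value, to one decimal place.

Nonresponse fraction = 1 − 0.43 = 0.57.
Bias = (nonresponse fraction) × (respondent percentage − nonrespondent percentage)
     = 0.57 × (64.4 − 68) = 0.57 × -3.6 = -2.052.

-2.1 percentage points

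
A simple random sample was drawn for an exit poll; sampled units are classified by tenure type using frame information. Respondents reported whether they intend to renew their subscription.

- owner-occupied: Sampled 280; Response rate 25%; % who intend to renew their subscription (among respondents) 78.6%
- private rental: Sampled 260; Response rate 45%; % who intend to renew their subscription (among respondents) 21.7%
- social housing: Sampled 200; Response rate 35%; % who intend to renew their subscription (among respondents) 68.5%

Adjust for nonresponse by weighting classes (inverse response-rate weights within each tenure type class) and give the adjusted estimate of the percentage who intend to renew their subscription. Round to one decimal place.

Weighting each respondent by the inverse class response rate inflates each class back to its sampled size, so the class weight is n_sampled:
  owner-occupied: 280 × 78.6 = 22,008
  private rental: 260 × 21.7 = 5642
  social housing: 200 × 68.5 = 13,700
Adjusted estimate = 41,350 / 740 = 55.8784 → 55.9%.

55.9%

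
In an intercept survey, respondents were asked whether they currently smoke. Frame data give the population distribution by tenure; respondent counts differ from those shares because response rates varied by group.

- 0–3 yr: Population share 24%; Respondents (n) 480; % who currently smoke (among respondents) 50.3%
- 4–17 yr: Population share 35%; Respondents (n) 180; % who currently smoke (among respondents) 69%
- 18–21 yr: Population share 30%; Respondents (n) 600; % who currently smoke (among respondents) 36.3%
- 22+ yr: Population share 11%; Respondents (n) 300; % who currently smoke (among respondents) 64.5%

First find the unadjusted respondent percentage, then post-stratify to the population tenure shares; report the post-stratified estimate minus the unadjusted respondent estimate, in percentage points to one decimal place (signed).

Unadjusted (pooled respondent) estimate weights by respondent counts:
  (480/1560)×50.3 + (180/1560)×69 + (600/1560)×36.3 + (300/1560)×64.5 = 49.8038%
Reweighting by population tenure shares:
  0.24×50.3 + 0.35×69 + 0.3×36.3 + 0.11×64.5 = 54.207%
Difference = 54.207 − 49.8038 = 4.4032 pp.

+4.4 percentage points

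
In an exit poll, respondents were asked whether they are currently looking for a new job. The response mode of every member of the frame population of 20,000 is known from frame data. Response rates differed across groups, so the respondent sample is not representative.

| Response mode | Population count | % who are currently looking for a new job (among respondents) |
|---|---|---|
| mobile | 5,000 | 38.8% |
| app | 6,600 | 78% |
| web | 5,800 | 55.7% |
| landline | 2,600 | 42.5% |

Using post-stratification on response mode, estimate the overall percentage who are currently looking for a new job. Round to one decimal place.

57.1%

Each cell contributes population-share × respondent value:
  mobile: (5,000/20,000) × 38.8 = 9.7
  app: (6,600/20,000) × 78 = 25.74
  web: (5,800/20,000) × 55.7 = 16.153
  landline: (2,600/20,000) × 42.5 = 5.525
Post-stratified estimate = 57.118 → 57.1%.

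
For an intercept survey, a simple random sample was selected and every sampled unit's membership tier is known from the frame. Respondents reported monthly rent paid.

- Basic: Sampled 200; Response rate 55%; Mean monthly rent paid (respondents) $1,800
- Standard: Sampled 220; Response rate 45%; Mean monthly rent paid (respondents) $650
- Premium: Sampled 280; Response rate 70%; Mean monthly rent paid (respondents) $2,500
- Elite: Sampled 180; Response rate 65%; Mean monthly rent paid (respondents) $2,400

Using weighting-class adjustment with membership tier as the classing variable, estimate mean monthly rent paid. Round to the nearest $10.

With weight = n_sampled/n_responded per class, the weighted class total is n_sampled:
  Basic: 200 × 1800 = 360,000
  Standard: 220 × 650 = 143,000
  Premium: 280 × 2500 = 700,000
  Elite: 180 × 2400 = 432,000
Adjusted estimate = 1,635,000 / 880 = 1857.95 → $1,860.

$1,860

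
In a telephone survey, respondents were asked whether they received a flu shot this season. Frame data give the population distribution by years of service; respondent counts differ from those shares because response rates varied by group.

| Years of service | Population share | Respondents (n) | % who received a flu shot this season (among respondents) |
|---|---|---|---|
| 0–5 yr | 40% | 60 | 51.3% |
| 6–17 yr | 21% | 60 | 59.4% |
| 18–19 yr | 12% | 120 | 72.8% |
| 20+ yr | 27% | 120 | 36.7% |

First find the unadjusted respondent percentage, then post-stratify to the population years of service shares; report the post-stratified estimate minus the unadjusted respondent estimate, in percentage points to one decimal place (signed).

Unadjusted (pooled respondent) estimate weights by respondent counts:
  (60/360)×51.3 + (60/360)×59.4 + (120/360)×72.8 + (120/360)×36.7 = 54.95%
Reweighting by population years of service shares:
  0.4×51.3 + 0.21×59.4 + 0.12×72.8 + 0.27×36.7 = 51.639%
Difference = 51.639 − 54.95 = -3.311 pp.

-3.3 percentage points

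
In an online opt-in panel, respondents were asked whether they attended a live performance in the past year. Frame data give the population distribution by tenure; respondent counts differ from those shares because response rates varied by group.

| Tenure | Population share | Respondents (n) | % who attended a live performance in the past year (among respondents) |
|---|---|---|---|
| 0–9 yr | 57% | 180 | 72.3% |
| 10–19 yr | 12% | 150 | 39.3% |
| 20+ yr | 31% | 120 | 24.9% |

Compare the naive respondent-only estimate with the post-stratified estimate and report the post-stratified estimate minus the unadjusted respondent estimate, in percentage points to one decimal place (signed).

+5.0 percentage points

Naive respondent-only estimate (weights = respondent counts):
  (180/450)×72.3 + (150/450)×39.3 + (120/450)×24.9 = 48.66%
Post-stratified estimate weights by population shares:
  0.57×72.3 + 0.12×39.3 + 0.31×24.9 = 53.646%
Difference = 53.646 − 48.66 = 4.986 pp.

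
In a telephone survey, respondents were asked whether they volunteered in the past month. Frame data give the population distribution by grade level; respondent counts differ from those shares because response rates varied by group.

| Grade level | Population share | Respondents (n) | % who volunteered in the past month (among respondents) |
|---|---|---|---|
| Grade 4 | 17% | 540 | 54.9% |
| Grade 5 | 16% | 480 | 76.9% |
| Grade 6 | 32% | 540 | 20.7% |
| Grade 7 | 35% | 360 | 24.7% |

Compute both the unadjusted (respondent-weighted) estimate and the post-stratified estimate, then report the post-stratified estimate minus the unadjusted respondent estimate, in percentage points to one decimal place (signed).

Unadjusted (pooled respondent) estimate weights by respondent counts:
  (540/1920)×54.9 + (480/1920)×76.9 + (540/1920)×20.7 + (360/1920)×24.7 = 45.1187%
Post-stratified estimate weights by population shares:
  0.17×54.9 + 0.16×76.9 + 0.32×20.7 + 0.35×24.7 = 36.906%
Difference = 36.906 − 45.1187 = -8.2127 pp.

-8.2 percentage points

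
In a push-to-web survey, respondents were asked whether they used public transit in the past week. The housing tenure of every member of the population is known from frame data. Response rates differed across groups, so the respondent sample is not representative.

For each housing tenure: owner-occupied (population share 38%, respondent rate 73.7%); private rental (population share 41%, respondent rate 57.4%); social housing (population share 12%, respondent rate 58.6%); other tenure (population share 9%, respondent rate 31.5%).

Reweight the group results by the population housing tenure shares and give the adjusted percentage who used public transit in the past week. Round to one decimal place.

Post-stratification weights by population share, not respondent share:
  owner-occupied: 0.38 × 73.7 = 28.006
  private rental: 0.41 × 57.4 = 23.534
  social housing: 0.12 × 58.6 = 7.032
  other tenure: 0.09 × 31.5 = 2.835
Post-stratified estimate = 61.407 → 61.4%.

61.4%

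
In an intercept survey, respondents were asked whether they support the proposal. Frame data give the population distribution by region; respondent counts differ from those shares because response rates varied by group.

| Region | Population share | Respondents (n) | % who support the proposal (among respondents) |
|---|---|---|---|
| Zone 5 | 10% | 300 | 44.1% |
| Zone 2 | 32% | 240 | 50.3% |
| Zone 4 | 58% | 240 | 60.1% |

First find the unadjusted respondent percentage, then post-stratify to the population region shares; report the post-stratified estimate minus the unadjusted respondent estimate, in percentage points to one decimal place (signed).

Naive respondent-only estimate (weights = respondent counts):
  (300/780)×44.1 + (240/780)×50.3 + (240/780)×60.1 = 50.9308%
Post-stratifying to population shares instead:
  0.1×44.1 + 0.32×50.3 + 0.58×60.1 = 55.364%
Difference = 55.364 − 50.9308 = 4.4332 pp.

+4.4 percentage points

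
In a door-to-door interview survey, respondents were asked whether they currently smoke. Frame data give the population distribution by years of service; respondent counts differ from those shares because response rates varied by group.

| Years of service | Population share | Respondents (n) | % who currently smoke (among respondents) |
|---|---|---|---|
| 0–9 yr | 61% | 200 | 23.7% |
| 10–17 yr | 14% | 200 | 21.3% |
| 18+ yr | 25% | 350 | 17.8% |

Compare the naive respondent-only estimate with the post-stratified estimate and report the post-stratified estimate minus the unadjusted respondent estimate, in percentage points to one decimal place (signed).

+1.6 percentage points

Naive respondent-only estimate (weights = respondent counts):
  (200/750)×23.7 + (200/750)×21.3 + (350/750)×17.8 = 20.3067%
Reweighting by population years of service shares:
  0.61×23.7 + 0.14×21.3 + 0.25×17.8 = 21.889%
Difference = 21.889 − 20.3067 = 1.5823 pp.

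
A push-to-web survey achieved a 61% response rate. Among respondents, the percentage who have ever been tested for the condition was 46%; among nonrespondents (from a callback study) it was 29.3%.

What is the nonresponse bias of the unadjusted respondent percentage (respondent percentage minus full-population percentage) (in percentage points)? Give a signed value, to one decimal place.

Nonresponse fraction = 1 − 0.61 = 0.39.
Bias = (nonresponse fraction) × (respondent percentage − nonrespondent percentage)
     = 0.39 × (46 − 29.3) = 0.39 × 16.7 = 6.513.

+6.5 percentage points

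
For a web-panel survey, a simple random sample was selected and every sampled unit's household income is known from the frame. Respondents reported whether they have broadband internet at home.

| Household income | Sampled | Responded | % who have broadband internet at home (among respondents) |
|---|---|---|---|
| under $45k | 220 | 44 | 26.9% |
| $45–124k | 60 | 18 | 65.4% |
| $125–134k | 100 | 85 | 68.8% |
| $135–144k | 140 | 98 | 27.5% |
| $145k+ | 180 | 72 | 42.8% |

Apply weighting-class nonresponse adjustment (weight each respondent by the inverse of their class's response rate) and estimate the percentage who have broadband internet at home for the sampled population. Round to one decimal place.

40.4%

Class response rates: under $45k 44/220 = 20%, $45–124k 18/60 = 30%, $125–134k 85/100 = 85%, $135–144k 98/140 = 70%, $145k+ 72/180 = 40%.
With weight = n_sampled/n_responded per class, the weighted class total is n_sampled:
  under $45k: 220 × 26.9 = 5918
  $45–124k: 60 × 65.4 = 3924
  $125–134k: 100 × 68.8 = 6880
  $135–144k: 140 × 27.5 = 3850
  $145k+: 180 × 42.8 = 7704
Adjusted estimate = 28,276 / 700 = 40.3943 → 40.4%.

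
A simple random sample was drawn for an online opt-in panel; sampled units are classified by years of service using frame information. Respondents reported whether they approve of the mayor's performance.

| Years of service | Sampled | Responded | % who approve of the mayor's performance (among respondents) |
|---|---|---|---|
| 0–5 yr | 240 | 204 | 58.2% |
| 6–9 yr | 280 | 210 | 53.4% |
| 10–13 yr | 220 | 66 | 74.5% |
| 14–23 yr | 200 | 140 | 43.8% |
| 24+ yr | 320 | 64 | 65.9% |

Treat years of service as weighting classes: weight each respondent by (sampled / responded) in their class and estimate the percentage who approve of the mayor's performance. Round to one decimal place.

59.6%

Response rates by class: 0–5 yr 204/240 = 85%, 6–9 yr 210/280 = 75%, 10–13 yr 66/220 = 30%, 14–23 yr 140/200 = 70%, 24+ yr 64/320 = 20%.
With weight = n_sampled/n_responded per class, the weighted class total is n_sampled:
  0–5 yr: 240 × 58.2 = 13,968
  6–9 yr: 280 × 53.4 = 14,952
  10–13 yr: 220 × 74.5 = 16,390
  14–23 yr: 200 × 43.8 = 8760
  24+ yr: 320 × 65.9 = 21,088
Adjusted estimate = 75,158 / 1,260 = 59.6492 → 59.6%.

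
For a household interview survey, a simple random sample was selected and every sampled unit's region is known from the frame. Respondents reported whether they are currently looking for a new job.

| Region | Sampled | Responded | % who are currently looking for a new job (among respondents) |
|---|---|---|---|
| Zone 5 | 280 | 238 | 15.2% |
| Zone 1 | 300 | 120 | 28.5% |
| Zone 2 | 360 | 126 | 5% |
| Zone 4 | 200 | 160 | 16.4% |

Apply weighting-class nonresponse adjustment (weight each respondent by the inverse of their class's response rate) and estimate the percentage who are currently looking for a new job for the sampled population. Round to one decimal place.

Class response rates: Zone 5 238/280 = 85%, Zone 1 120/300 = 40%, Zone 2 126/360 = 35%, Zone 4 160/200 = 80%.
With weight = n_sampled/n_responded per class, the weighted class total is n_sampled:
  Zone 5: 280 × 15.2 = 4256
  Zone 1: 300 × 28.5 = 8550
  Zone 2: 360 × 5 = 1800
  Zone 4: 200 × 16.4 = 3280
Adjusted estimate = 17,886 / 1,140 = 15.6895 → 15.7%.

15.7%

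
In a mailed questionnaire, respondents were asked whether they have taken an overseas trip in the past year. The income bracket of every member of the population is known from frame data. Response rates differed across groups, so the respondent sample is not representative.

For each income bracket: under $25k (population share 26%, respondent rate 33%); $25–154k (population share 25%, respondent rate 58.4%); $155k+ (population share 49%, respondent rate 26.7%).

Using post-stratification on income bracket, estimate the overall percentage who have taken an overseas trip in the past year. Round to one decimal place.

Reweight to the known income bracket distribution:
  under $25k: 0.26 × 33 = 8.58
  $25–154k: 0.25 × 58.4 = 14.6
  $155k+: 0.49 × 26.7 = 13.083
Post-stratified estimate = 36.263 → 36.3%.

36.3%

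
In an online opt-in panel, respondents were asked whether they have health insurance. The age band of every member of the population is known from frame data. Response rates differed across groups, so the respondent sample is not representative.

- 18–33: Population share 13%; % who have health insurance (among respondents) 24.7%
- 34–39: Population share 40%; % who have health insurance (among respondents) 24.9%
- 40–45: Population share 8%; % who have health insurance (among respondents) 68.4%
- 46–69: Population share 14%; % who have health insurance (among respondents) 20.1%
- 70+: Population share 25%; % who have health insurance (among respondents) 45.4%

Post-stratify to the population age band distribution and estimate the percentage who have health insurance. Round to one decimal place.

32.8%

Post-stratification weights by population share, not respondent share:
  18–33: 0.13 × 24.7 = 3.211
  34–39: 0.4 × 24.9 = 9.96
  40–45: 0.08 × 68.4 = 5.472
  46–69: 0.14 × 20.1 = 2.814
  70+: 0.25 × 45.4 = 11.35
Post-stratified estimate = 32.807 → 32.8%.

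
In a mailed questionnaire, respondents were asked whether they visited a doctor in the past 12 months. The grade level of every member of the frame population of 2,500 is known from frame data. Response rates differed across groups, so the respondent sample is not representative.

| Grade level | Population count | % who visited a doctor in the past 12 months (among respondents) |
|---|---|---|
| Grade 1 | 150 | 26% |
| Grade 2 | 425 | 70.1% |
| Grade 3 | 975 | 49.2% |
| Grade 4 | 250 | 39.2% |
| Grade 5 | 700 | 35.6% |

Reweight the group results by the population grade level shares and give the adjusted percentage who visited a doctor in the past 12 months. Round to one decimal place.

Weight each group's respondent value by its population share:
  Grade 1: (150/2,500) × 26 = 1.56
  Grade 2: (425/2,500) × 70.1 = 11.917
  Grade 3: (975/2,500) × 49.2 = 19.188
  Grade 4: (250/2,500) × 39.2 = 3.92
  Grade 5: (700/2,500) × 35.6 = 9.968
Post-stratified estimate = 46.553 → 46.6%.

46.6%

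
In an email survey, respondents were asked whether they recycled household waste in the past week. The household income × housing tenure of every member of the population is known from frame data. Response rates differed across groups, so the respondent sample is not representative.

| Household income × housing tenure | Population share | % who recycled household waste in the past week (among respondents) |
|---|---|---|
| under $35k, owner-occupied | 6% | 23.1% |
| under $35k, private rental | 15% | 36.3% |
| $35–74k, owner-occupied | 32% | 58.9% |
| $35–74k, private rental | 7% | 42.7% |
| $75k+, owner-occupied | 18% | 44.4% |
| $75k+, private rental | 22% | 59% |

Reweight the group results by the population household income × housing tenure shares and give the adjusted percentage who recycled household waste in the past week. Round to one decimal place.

49.6%

Weight each group's respondent value by its population share:
  under $35k, owner-occupied: 0.06 × 23.1 = 1.386
  under $35k, private rental: 0.15 × 36.3 = 5.445
  $35–74k, owner-occupied: 0.32 × 58.9 = 18.848
  $35–74k, private rental: 0.07 × 42.7 = 2.989
  $75k+, owner-occupied: 0.18 × 44.4 = 7.992
  $75k+, private rental: 0.22 × 59 = 12.98
Post-stratified estimate = 49.64 → 49.6%.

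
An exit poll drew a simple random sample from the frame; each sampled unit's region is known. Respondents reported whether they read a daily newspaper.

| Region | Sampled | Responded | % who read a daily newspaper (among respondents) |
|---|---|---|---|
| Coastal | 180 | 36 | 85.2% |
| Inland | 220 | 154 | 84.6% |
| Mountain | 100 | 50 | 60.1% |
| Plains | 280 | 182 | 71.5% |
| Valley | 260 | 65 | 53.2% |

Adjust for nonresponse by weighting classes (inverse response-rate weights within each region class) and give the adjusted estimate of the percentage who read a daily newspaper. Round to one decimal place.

Response rates by class: Coastal 36/180 = 20%, Inland 154/220 = 70%, Mountain 50/100 = 50%, Plains 182/280 = 65%, Valley 65/260 = 25%.
Each respondent's weight = sampled/responded in their class; summing within a class gives n_sampled, so:
  Coastal: 180 × 85.2 = 15,336
  Inland: 220 × 84.6 = 18,612
  Mountain: 100 × 60.1 = 6010
  Plains: 280 × 71.5 = 20,020
  Valley: 260 × 53.2 = 13,832
Adjusted estimate = 73,810 / 1,040 = 70.9712 → 71.0%.

71.0%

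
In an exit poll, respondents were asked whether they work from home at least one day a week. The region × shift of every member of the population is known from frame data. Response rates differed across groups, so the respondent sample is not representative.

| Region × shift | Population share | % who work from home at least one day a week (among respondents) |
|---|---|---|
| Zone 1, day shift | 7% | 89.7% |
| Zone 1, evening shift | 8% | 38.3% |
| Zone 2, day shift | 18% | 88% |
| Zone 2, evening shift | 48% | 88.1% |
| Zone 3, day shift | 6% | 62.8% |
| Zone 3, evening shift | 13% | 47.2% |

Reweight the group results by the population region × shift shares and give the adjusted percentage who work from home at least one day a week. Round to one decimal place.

Weight each group's respondent value by its population share:
  Zone 1, day shift: 0.07 × 89.7 = 6.279
  Zone 1, evening shift: 0.08 × 38.3 = 3.064
  Zone 2, day shift: 0.18 × 88 = 15.84
  Zone 2, evening shift: 0.48 × 88.1 = 42.288
  Zone 3, day shift: 0.06 × 62.8 = 3.768
  Zone 3, evening shift: 0.13 × 47.2 = 6.136
Post-stratified estimate = 77.375 → 77.4%.

77.4%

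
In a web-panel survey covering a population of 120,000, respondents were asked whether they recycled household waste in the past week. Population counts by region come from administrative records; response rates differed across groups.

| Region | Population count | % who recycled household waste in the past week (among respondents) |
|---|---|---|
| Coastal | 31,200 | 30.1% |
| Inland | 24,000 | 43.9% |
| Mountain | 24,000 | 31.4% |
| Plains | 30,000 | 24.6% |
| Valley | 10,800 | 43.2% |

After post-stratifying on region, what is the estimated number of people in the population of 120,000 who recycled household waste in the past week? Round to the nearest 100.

Each cell contributes its population count × the respondent rate:
  Coastal: 31,200 × 30.1% = 9391.2
  Inland: 24,000 × 43.9% = 10,536
  Mountain: 24,000 × 31.4% = 7536
  Plains: 30,000 × 24.6% = 7380
  Valley: 10,800 × 43.2% = 4665.6
Estimated total = 39508.8 → 39,500.

39,500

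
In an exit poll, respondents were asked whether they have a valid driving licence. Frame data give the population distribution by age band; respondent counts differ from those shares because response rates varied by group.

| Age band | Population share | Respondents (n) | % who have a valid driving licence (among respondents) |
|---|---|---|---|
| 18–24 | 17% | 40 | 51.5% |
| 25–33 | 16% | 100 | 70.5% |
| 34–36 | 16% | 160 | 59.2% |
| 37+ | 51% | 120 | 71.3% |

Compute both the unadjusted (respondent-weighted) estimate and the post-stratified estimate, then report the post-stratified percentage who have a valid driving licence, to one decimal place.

Without adjustment, the pooled respondent share is:
  (40/420)×51.5 + (100/420)×70.5 + (160/420)×59.2 + (120/420)×71.3 = 64.6143%
Post-stratifying to population shares instead:
  0.17×51.5 + 0.16×70.5 + 0.16×59.2 + 0.51×71.3 = 65.87%

65.9%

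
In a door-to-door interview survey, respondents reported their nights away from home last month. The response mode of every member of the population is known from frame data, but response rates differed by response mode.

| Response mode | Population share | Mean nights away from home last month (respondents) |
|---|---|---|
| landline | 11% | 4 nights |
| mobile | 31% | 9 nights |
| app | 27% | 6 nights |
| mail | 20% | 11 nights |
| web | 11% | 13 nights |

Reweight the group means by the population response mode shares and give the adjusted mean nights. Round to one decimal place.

8.5

Post-stratification weights by population share, not respondent share:
  landline: 0.11 × 4 = 0.44
  mobile: 0.31 × 9 = 2.79
  app: 0.27 × 6 = 1.62
  mail: 0.2 × 11 = 2.2
  web: 0.11 × 13 = 1.43
Post-stratified estimate = 8.48 → 8.5.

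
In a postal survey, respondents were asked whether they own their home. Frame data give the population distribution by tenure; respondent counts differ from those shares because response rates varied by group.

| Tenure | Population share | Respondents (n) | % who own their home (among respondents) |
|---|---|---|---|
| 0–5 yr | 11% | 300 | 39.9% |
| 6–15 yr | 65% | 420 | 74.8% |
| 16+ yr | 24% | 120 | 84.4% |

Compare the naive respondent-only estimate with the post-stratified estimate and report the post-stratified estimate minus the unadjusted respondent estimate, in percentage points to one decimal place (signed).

Naive respondent-only estimate (weights = respondent counts):
  (300/840)×39.9 + (420/840)×74.8 + (120/840)×84.4 = 63.7071%
Post-stratified estimate weights by population shares:
  0.11×39.9 + 0.65×74.8 + 0.24×84.4 = 73.265%
Difference = 73.265 − 63.7071 = 9.5579 pp.

+9.6 percentage points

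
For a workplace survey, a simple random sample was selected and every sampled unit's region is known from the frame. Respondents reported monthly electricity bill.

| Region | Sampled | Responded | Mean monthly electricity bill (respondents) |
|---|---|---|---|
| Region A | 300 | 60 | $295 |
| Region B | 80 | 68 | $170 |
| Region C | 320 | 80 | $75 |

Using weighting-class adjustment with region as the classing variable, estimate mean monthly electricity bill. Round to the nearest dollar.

$180

Response rates by class: Region A 60/300 = 20%, Region B 68/80 = 85%, Region C 80/320 = 25%.
Weighting each respondent by the inverse class response rate inflates each class back to its sampled size, so the class weight is n_sampled:
  Region A: 300 × 295 = 88,500
  Region B: 80 × 170 = 13,600
  Region C: 320 × 75 = 24,000
Adjusted estimate = 126,100 / 700 = 180.143 → $180.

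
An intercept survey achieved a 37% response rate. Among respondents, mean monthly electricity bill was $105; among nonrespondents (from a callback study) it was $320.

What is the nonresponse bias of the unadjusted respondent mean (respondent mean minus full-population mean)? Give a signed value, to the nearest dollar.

Nonresponse fraction = 1 − 0.37 = 0.63.
Bias = (nonresponse fraction) × (respondent mean − nonrespondent mean)
     = 0.63 × (105 − 320) = 0.63 × -215 = -135.45.

-$135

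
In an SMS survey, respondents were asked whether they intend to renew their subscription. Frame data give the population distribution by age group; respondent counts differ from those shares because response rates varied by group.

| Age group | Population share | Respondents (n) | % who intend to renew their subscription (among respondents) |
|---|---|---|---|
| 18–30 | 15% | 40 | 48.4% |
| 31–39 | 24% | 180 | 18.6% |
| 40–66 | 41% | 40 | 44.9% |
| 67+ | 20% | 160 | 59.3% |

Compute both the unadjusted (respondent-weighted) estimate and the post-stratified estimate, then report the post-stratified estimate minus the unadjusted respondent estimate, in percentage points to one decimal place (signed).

Unadjusted (pooled respondent) estimate weights by respondent counts:
  (40/420)×48.4 + (180/420)×18.6 + (40/420)×44.9 + (160/420)×59.3 = 39.4476%
Post-stratifying to population shares instead:
  0.15×48.4 + 0.24×18.6 + 0.41×44.9 + 0.2×59.3 = 41.993%
Difference = 41.993 − 39.4476 = 2.5454 pp.

+2.5 percentage points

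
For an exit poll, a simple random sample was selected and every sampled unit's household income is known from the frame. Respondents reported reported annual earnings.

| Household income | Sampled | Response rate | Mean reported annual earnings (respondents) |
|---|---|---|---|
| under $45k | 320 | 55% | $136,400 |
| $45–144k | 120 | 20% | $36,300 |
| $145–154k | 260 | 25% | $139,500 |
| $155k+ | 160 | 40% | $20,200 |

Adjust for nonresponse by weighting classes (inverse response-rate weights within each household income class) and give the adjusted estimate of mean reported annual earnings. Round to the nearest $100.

Each respondent's weight = sampled/responded in their class; summing within a class gives n_sampled, so:
  under $45k: 320 × 136,400 = 43,648,000
  $45–144k: 120 × 36,300 = 4,356,000
  $145–154k: 260 × 139,500 = 36,270,000
  $155k+: 160 × 20,200 = 3,232,000
Adjusted estimate = 87,506,000 / 860 = 101751 → $101,800.

$101,800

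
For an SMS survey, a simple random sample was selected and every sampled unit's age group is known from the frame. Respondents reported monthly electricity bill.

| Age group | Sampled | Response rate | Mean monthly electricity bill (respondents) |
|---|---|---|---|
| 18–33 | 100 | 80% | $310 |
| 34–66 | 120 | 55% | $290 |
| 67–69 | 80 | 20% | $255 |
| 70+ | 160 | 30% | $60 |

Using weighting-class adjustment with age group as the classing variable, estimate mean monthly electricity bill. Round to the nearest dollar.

Each respondent's weight = sampled/responded in their class; summing within a class gives n_sampled, so:
  18–33: 100 × 310 = 31,000
  34–66: 120 × 290 = 34,800
  67–69: 80 × 255 = 20,400
  70+: 160 × 60 = 9600
Adjusted estimate = 95,800 / 460 = 208.261 → $208.

$208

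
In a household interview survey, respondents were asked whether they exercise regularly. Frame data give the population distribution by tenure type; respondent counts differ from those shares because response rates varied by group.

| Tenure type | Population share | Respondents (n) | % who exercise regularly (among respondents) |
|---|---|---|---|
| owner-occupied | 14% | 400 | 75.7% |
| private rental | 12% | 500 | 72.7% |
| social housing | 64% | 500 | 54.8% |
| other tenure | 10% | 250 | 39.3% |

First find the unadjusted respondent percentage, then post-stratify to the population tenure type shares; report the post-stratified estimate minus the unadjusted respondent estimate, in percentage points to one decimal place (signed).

-4.6 percentage points

Unadjusted (pooled respondent) estimate weights by respondent counts:
  (400/1650)×75.7 + (500/1650)×72.7 + (500/1650)×54.8 + (250/1650)×39.3 = 62.9424%
Post-stratifying to population shares instead:
  0.14×75.7 + 0.12×72.7 + 0.64×54.8 + 0.1×39.3 = 58.324%
Difference = 58.324 − 62.9424 = -4.6184 pp.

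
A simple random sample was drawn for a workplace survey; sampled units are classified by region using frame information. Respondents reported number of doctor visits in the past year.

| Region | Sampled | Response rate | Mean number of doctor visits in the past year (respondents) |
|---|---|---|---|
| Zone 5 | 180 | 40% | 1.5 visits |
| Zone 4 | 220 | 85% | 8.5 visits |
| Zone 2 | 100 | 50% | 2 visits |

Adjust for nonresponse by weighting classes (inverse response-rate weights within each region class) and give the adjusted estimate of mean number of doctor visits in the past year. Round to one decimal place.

Weighting each respondent by the inverse class response rate inflates each class back to its sampled size, so the class weight is n_sampled:
  Zone 5: 180 × 1.5 = 270
  Zone 4: 220 × 8.5 = 1870
  Zone 2: 100 × 2 = 200
Adjusted estimate = 2340 / 500 = 4.68 → 4.7.

4.7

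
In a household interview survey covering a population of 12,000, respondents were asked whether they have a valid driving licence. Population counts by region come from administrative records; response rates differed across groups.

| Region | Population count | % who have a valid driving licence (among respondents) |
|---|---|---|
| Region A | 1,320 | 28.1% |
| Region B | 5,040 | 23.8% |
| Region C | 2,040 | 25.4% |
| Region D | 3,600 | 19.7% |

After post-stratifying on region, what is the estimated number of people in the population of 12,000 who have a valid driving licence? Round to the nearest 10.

2,800

Estimated count per cell = population count × respondent percentage:
  Region A: 1,320 × 28.1% = 370.92
  Region B: 5,040 × 23.8% = 1199.52
  Region C: 2,040 × 25.4% = 518.16
  Region D: 3,600 × 19.7% = 709.2
Estimated total = 2797.8 → 2,800.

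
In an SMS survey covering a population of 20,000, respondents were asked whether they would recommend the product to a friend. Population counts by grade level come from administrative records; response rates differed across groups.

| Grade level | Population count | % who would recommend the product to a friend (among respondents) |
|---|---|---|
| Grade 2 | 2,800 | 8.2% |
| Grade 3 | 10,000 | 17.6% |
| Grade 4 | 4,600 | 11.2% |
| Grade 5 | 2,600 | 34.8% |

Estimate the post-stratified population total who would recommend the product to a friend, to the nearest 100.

3,400

Apply each group's respondent rate to its population count:
  Grade 2: 2,800 × 8.2% = 229.6
  Grade 3: 10,000 × 17.6% = 1760
  Grade 4: 4,600 × 11.2% = 515.2
  Grade 5: 2,600 × 34.8% = 904.8
Estimated total = 3409.6 → 3,400.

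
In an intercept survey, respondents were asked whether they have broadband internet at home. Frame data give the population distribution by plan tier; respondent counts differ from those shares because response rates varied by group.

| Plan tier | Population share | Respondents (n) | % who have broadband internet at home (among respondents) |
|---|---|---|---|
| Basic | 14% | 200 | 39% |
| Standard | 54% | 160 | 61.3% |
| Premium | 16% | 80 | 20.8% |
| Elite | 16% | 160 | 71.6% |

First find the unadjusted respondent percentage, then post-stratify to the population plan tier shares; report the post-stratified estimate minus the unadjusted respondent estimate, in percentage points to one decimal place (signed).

+2.1 percentage points

Unadjusted (pooled respondent) estimate weights by respondent counts:
  (200/600)×39 + (160/600)×61.3 + (80/600)×20.8 + (160/600)×71.6 = 51.2133%
Post-stratifying to population shares instead:
  0.14×39 + 0.54×61.3 + 0.16×20.8 + 0.16×71.6 = 53.346%
Difference = 53.346 − 51.2133 = 2.1327 pp.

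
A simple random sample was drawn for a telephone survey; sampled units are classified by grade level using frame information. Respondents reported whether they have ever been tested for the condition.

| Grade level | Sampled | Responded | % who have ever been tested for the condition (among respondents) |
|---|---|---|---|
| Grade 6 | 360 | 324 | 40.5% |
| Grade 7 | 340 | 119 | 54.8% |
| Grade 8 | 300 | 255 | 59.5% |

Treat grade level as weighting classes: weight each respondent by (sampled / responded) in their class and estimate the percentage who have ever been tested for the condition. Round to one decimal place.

51.1%

Class response rates: Grade 6 324/360 = 90%, Grade 7 119/340 = 35%, Grade 8 255/300 = 85%.
Weighting each respondent by the inverse class response rate inflates each class back to its sampled size, so the class weight is n_sampled:
  Grade 6: 360 × 40.5 = 14,580
  Grade 7: 340 × 54.8 = 18,632
  Grade 8: 300 × 59.5 = 17,850
Adjusted estimate = 51,062 / 1,000 = 51.062 → 51.1%.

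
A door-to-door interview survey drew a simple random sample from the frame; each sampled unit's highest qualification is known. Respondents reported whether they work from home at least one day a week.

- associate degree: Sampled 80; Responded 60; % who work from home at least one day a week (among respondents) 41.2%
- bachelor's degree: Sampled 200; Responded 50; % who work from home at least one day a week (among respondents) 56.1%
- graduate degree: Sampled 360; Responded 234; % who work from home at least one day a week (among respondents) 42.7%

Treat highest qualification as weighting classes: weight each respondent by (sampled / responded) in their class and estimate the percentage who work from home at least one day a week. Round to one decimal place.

Response rates by class: associate degree 60/80 = 75%, bachelor's degree 50/200 = 25%, graduate degree 234/360 = 65%.
Weighting each respondent by the inverse class response rate inflates each class back to its sampled size, so the class weight is n_sampled:
  associate degree: 80 × 41.2 = 3296
  bachelor's degree: 200 × 56.1 = 11,220
  graduate degree: 360 × 42.7 = 15372
Adjusted estimate = 29,888 / 640 = 46.7 → 46.7%.

46.7%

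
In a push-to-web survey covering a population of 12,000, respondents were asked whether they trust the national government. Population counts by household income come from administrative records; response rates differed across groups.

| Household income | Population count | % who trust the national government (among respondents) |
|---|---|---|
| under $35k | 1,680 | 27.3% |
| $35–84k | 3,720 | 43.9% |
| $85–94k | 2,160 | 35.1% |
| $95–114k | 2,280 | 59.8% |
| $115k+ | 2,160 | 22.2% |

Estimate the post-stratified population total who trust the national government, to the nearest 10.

4,690

Apply each group's respondent rate to its population count:
  under $35k: 1,680 × 27.3% = 458.64
  $35–84k: 3,720 × 43.9% = 1633.08
  $85–94k: 2,160 × 35.1% = 758.16
  $95–114k: 2,280 × 59.8% = 1363.44
  $115k+: 2,160 × 22.2% = 479.52
Estimated total = 4692.84 → 4,690.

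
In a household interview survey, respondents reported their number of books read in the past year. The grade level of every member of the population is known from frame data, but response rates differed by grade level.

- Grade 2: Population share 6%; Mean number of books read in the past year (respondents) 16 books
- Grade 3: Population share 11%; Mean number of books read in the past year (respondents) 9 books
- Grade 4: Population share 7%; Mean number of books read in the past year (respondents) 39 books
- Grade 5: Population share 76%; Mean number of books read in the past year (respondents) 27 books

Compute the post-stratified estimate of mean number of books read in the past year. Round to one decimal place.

Each cell contributes population-share × respondent value:
  Grade 2: 0.06 × 16 = 0.96
  Grade 3: 0.11 × 9 = 0.99
  Grade 4: 0.07 × 39 = 2.73
  Grade 5: 0.76 × 27 = 20.52
Post-stratified estimate = 25.2 → 25.2.

25.2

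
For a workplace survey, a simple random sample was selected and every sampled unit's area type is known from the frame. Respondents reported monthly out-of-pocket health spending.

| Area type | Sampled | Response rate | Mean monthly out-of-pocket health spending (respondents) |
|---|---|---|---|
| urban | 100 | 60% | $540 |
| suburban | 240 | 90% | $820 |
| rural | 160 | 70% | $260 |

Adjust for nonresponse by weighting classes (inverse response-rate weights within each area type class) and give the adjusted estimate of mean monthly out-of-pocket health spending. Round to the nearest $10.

With weight = n_sampled/n_responded per class, the weighted class total is n_sampled:
  urban: 100 × 540 = 54,000
  suburban: 240 × 820 = 196,800
  rural: 160 × 260 = 41,600
Adjusted estimate = 292,400 / 500 = 584.8 → $580.

$580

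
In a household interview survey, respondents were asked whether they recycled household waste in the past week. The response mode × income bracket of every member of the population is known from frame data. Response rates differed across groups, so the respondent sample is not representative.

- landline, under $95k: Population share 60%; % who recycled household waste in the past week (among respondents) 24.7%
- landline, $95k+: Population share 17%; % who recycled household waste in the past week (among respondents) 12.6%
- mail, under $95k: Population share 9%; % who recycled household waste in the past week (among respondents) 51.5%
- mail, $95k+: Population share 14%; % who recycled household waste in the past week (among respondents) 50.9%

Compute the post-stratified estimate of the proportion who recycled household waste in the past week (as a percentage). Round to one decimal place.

28.7%

Post-stratification weights by population share, not respondent share:
  landline, under $95k: 0.6 × 24.7 = 14.82
  landline, $95k+: 0.17 × 12.6 = 2.142
  mail, under $95k: 0.09 × 51.5 = 4.635
  mail, $95k+: 0.14 × 50.9 = 7.126
Post-stratified estimate = 28.723 → 28.7%.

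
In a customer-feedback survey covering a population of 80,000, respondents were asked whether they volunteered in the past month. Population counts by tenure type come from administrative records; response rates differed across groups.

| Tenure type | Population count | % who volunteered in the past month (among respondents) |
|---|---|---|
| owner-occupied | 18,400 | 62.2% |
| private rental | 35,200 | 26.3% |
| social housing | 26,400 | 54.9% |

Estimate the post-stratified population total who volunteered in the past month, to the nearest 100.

Apply each group's respondent rate to its population count:
  owner-occupied: 18,400 × 62.2% = 11444.8
  private rental: 35,200 × 26.3% = 9257.6
  social housing: 26,400 × 54.9% = 14493.6
Estimated total = 35,196 → 35,200.

35,200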